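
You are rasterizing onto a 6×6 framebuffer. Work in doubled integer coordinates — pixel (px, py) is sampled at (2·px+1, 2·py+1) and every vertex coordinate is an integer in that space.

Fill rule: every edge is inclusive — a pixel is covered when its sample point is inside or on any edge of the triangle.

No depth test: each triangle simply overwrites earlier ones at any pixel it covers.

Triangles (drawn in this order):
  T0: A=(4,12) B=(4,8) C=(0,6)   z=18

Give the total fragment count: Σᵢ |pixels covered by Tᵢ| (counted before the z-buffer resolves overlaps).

T0:
  2·area = 16  (B↔C swapped to make it positive)
  edge (4, 12)→(0, 6): d=(-4,-6) inclusive
  edge (0, 6)→(4, 8): d=(4,2) inclusive
  edge (4, 8)→(4, 12): d=(0,4) inclusive
    (0,3)@(1, 7): e=[2,2,12] → X
    (1,3)@(3, 7): e=[14,-2,4] → .
    (0,4)@(1, 9): e=[-6,10,12] → .
    (1,4)@(3, 9): e=[6,6,4] → X
    (2,4)@(5, 9): e=[18,2,-4] → .
    (1,5)@(3, 11): e=[-2,14,4] → .
  covered (2 px):
    . . . . . .
    . . . . . .
    . . . . . .
    X . . . . .
    . X . . . .
    . . . . . .

Answer: 2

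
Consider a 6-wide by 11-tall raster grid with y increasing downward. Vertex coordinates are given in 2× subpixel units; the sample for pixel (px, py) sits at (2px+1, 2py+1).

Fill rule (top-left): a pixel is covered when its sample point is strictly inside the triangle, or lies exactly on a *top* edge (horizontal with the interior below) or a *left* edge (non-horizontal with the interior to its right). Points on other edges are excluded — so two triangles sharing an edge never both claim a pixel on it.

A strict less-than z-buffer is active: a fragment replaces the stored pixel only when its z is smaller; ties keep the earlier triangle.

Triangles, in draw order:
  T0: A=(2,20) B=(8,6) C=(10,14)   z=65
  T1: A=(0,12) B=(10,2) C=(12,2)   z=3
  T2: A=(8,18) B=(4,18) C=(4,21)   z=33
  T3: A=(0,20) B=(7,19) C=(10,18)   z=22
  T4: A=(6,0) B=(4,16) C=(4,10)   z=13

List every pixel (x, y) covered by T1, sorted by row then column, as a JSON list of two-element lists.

T0:
  2·area = 76
  edge (2, 20)→(8, 6): d=(6,-14) top-left  bias=+0
  edge (8, 6)→(10, 14): d=(2,8) right/bottom  bias=-1
  edge (10, 14)→(2, 20): d=(-8,6) right/bottom  bias=-1
    (3,4)@(7, 9): e=[4,14,58] → #
    (4,4)@(9, 9): e=[32,-2,46] → ·
    (3,5)@(7, 11): e=[16,18,42] → #
    (4,5)@(9, 11): e=[44,2,30] → #
    (5,5)@(11, 11): e=[72,-14,18] → ·
    (2,6)@(5, 13): e=[0,38,38] → #  [on edge]
    (5,6)@(11, 13): e=[84,-10,2] → ·
    (2,7)@(5, 15): e=[12,42,22] → #
    (4,7)@(9, 15): e=[68,10,-2] → ·
    (2,8)@(5, 17): e=[24,46,6] → #
    (3,8)@(7, 17): e=[52,30,-6] → ·
    (1,9)@(3, 19): e=[8,66,2] → #
  covered (10 px):
    · · · · · ·
    · · · · · ·
    · · · · · ·
    · · · · · ·
    · · · # · ·
    · · · # # ·
    · · # # # ·
    · · # # · ·
    · · # · · ·
    · # · · · ·
    · · · · · ·
T1:
  2·area = 20
  edge (0, 12)→(10, 2): d=(10,-10) top-left  bias=+0
  edge (10, 2)→(12, 2): d=(2,0) top-left  bias=+0
  edge (12, 2)→(0, 12): d=(-12,10) right/bottom  bias=-1
    (5,0)@(11, 1): e=[0,-2,22] → ·  [on edge]
    (4,1)@(9, 3): e=[0,2,18] → #  [on edge]
    (5,1)@(11, 3): e=[20,2,-2] → ·
    (3,2)@(7, 5): e=[0,6,14] → #  [on edge]
    (4,2)@(9, 5): e=[20,6,-6] → ·
    (2,3)@(5, 7): e=[0,10,10] → #  [on edge]
    (3,3)@(7, 7): e=[20,10,-10] → ·
    (1,4)@(3, 9): e=[0,14,6] → #  [on edge]
    (2,4)@(5, 9): e=[20,14,-14] → ·
    (0,5)@(1, 11): e=[0,18,2] → #  [on edge]
    (1,5)@(3, 11): e=[20,18,-18] → ·
    (0,6)@(1, 13): e=[20,22,-22] → ·
  covered (5 px):
    · · · · · ·
    · · · · # ·
    · · · # · ·
    · · # · · ·
    · # · · · ·
    # · · · · ·
    · · · · · ·
    · · · · · ·
    · · · · · ·
    · · · · · ·
    · · · · · ·
T2:
  2·area = 12  (B↔C swapped to make it positive)
  edge (8, 18)→(4, 21): d=(-4,3) right/bottom  bias=-1
  edge (4, 21)→(4, 18): d=(0,-3) top-left  bias=+0
  edge (4, 18)→(8, 18): d=(4,0) top-left  bias=+0
    (2,9)@(5, 19): e=[5,3,4] → #
    (3,9)@(7, 19): e=[-1,9,4] → ·
    (2,10)@(5, 21): e=[-3,3,12] → ·
  covered (1 px):
    · · · · · ·
    · · · · · ·
    · · · · · ·
    · · · · · ·
    · · · · · ·
    · · · · · ·
    · · · · · ·
    · · · · · ·
    · · · · · ·
    · · # · · ·
    · · · · · ·
T3:
  2·area = 4  (B↔C swapped to make it positive)
  edge (0, 20)→(10, 18): d=(10,-2) top-left  bias=+0
  edge (10, 18)→(7, 19): d=(-3,1) right/bottom  bias=-1
  edge (7, 19)→(0, 20): d=(-7,1) right/bottom  bias=-1
    (2,9)@(5, 19): e=[0,2,2] → #  [on edge]
    (3,9)@(7, 19): e=[4,0,0] → ·  [on edge]
    (0,10)@(1, 21): e=[12,0,-8] → ·  [on edge]
    (2,10)@(5, 21): e=[20,-4,-12] → ·
  covered (1 px):
    · · · · · ·
    · · · · · ·
    · · · · · ·
    · · · · · ·
    · · · · · ·
    · · · · · ·
    · · · · · ·
    · · · · · ·
    · · · · · ·
    · · # · · ·
    · · · · · ·
T4:
  2·area = 12
  edge (6, 0)→(4, 16): d=(-2,16) right/bottom  bias=-1
  edge (4, 16)→(4, 10): d=(0,-6) top-left  bias=+0
  edge (4, 10)→(6, 0): d=(2,-10) top-left  bias=+0
    (2,2)@(5, 5): e=[6,6,0] → #  [on edge]
    (3,2)@(7, 5): e=[-26,18,20] → ·
    (2,3)@(5, 7): e=[2,6,4] → #
    (3,3)@(7, 7): e=[-30,18,24] → ·
    (2,4)@(5, 9): e=[-2,6,8] → ·
    (1,7)@(3, 15): e=[18,-6,0] → ·  [on edge]
  covered (2 px):
    · · · · · ·
    · · · · · ·
    · · # · · ·
    · · # · · ·
    · · · · · ·
    · · · · · ·
    · · · · · ·
    · · · · · ·
    · · · · · ·
    · · · · · ·
    · · · · · ·

Answer: [[4,1],[3,2],[2,3],[1,4],[0,5]]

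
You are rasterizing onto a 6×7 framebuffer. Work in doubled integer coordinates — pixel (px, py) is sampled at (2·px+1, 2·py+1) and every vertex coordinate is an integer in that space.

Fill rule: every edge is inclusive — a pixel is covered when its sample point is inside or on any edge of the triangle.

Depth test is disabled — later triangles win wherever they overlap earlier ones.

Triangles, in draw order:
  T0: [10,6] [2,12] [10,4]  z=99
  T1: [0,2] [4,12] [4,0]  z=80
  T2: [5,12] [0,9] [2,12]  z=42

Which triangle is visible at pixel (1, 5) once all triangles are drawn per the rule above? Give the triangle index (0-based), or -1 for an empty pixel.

T0:
  2·area = 16
  edge (10, 6)→(2, 12): d=(-8,6) inclusive
  edge (2, 12)→(10, 4): d=(8,-8) inclusive
  edge (10, 4)→(10, 6): d=(0,2) inclusive
    (5,1)@(11, 3): e=[18,0,-2] → ·  [on edge]
    (4,2)@(9, 5): e=[14,0,2] → █  [on edge]
    (5,2)@(11, 5): e=[2,16,-2] → ·
    (3,3)@(7, 7): e=[10,0,6] → █  [on edge]
    (4,3)@(9, 7): e=[-2,16,2] → ·
    (2,4)@(5, 9): e=[6,0,10] → █  [on edge]
    (3,4)@(7, 9): e=[-6,16,6] → ·
    (1,5)@(3, 11): e=[2,0,14] → █  [on edge]
    (2,5)@(5, 11): e=[-10,16,10] → ·
    (0,6)@(1, 13): e=[-2,0,18] → ·  [on edge]
    (1,6)@(3, 13): e=[-14,16,14] → ·
  covered (4 px):
    · · · · · ·
    · · · · · ·
    · · · · █ ·
    · · · █ · ·
    · · █ · · ·
    · █ · · · ·
    · · · · · ·
T1:
  2·area = 48  (B↔C swapped to make it positive)
  edge (0, 2)→(4, 0): d=(4,-2) inclusive
  edge (4, 0)→(4, 12): d=(0,12) inclusive
  edge (4, 12)→(0, 2): d=(-4,-10) inclusive
    (1,0)@(3, 1): e=[2,12,34] → █
    (2,0)@(5, 1): e=[6,-12,54] → ·
    (0,1)@(1, 3): e=[6,36,6] → █
    (2,1)@(5, 3): e=[14,-12,46] → ·
    (0,2)@(1, 5): e=[14,36,-2] → ·
    (1,2)@(3, 5): e=[18,12,18] → █
    (2,2)@(5, 5): e=[22,-12,38] → ·
    (1,3)@(3, 7): e=[26,12,10] → █
    (2,3)@(5, 7): e=[30,-12,30] → ·
    (1,4)@(3, 9): e=[34,12,2] → █
    (2,4)@(5, 9): e=[38,-12,22] → ·
    (1,5)@(3, 11): e=[42,12,-6] → ·
  covered (6 px):
    · █ · · · ·
    █ █ · · · ·
    · █ · · · ·
    · █ · · · ·
    · █ · · · ·
    · · · · · ·
    · · · · · ·
T2:
  2·area = 9  (B↔C swapped to make it positive)
  edge (5, 12)→(2, 12): d=(-3,0) inclusive
  edge (2, 12)→(0, 9): d=(-2,-3) inclusive
  edge (0, 9)→(5, 12): d=(5,3) inclusive
    (1,5)@(3, 11): e=[3,5,1] → █
    (2,5)@(5, 11): e=[3,11,-5] → ·
    (1,6)@(3, 13): e=[-3,1,11] → ·
  covered (1 px):
    · · · · · ·
    · · · · · ·
    · · · · · ·
    · · · · · ·
    · · · · · ·
    · █ · · · ·
    · · · · · ·

Z-buffer (winner per pixel, '.' = empty):
  . 1 . . . .
  1 1 . . . .
  . 1 . . 0 .
  . 1 . 0 . .
  . 1 0 . . .
  . 2 . . . .
  . . . . . .

Result: 2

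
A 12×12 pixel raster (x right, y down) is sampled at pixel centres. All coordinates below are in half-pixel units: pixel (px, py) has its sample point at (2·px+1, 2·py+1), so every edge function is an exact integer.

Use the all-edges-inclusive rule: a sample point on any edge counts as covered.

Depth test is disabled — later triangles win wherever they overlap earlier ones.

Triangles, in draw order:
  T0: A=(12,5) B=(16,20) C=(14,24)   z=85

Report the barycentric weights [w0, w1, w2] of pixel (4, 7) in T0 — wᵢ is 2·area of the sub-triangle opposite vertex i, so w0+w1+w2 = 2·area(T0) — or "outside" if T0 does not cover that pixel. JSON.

T0:
  2·area = 46
  edge (12, 5)→(16, 20): d=(4,15) inclusive
  edge (16, 20)→(14, 24): d=(-2,4) inclusive
  edge (14, 24)→(12, 5): d=(-2,-19) inclusive
    (6,4)@(13, 9): e=[1,34,11] → X
    (7,4)@(15, 9): e=[-29,26,49] → .
    (6,5)@(13, 11): e=[9,30,7] → X
    (7,5)@(15, 11): e=[-21,22,45] → .
    (6,6)@(13, 13): e=[17,26,3] → X
    (7,6)@(15, 13): e=[-13,18,41] → .
    (6,7)@(13, 15): e=[25,22,-1] → .
    (7,8)@(15, 17): e=[3,10,33] → X
    (8,8)@(17, 17): e=[-27,2,71] → .
    (7,9)@(15, 19): e=[11,6,29] → X
    (8,9)@(17, 19): e=[-19,-2,67] → .
    (7,10)@(15, 21): e=[19,2,25] → X
  covered (6 px):
    . . . . . . . . . . . .
    . . . . . . . . . . . .
    . . . . . . . . . . . .
    . . . . . . . . . . . .
    . . . . . . X . . . . .
    . . . . . . X . . . . .
    . . . . . . X . . . . .
    . . . . . . . . . . . .
    . . . . . . . X . . . .
    . . . . . . . X . . . .
    . . . . . . . X . . . .
    . . . . . . . . . . . .

Result: "outside"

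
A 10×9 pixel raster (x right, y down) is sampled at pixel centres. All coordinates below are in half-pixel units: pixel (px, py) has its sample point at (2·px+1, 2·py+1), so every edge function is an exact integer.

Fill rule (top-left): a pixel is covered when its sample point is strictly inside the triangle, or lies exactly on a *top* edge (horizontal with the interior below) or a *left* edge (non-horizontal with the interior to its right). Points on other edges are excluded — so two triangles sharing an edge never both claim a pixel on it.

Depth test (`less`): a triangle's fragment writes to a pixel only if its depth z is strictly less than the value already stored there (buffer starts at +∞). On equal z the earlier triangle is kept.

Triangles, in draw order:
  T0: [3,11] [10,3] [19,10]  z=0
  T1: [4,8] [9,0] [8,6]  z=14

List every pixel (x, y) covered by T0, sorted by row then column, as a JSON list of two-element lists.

T0:
  2·area = 121
  edge (3, 11)→(10, 3): d=(7,-8) top-left  bias=+0
  edge (10, 3)→(19, 10): d=(9,7) right/bottom  bias=-1
  edge (19, 10)→(3, 11): d=(-16,1) right/bottom  bias=-1
    (4,2)@(9, 5): e=[6,25,90] → █
    (5,2)@(11, 5): e=[22,11,88] → █
    (6,2)@(13, 5): e=[38,-3,86] → ·
    (3,3)@(7, 7): e=[4,57,60] → █
    (6,3)@(13, 7): e=[52,15,54] → █
    (7,3)@(15, 7): e=[68,1,52] → █
    (8,3)@(17, 7): e=[84,-13,50] → ·
    (2,4)@(5, 9): e=[2,89,30] → █
    (8,4)@(17, 9): e=[98,5,18] → █
    (9,4)@(19, 9): e=[114,-9,16] → ·
    (1,5)@(3, 11): e=[0,121,0] → ·  [on edge]
    (2,5)@(5, 11): e=[16,107,-2] → ·
  covered (14 px):
    · · · · · · · · · ·
    · · · · · · · · · ·
    · · · · █ █ · · · ·
    · · · █ █ █ █ █ · ·
    · · █ █ █ █ █ █ █ ·
    · · · · · · · · · ·
    · · · · · · · · · ·
    · · · · · · · · · ·
    · · · · · · · · · ·
T1:
  2·area = 22
  edge (4, 8)→(9, 0): d=(5,-8) top-left  bias=+0
  edge (9, 0)→(8, 6): d=(-1,6) right/bottom  bias=-1
  edge (8, 6)→(4, 8): d=(-4,2) right/bottom  bias=-1
    (3,2)@(7, 5): e=[9,7,6] → █
    (4,2)@(9, 5): e=[25,-5,2] → ·
    (2,3)@(5, 7): e=[3,17,2] → █
    (3,3)@(7, 7): e=[19,5,-2] → ·
    (2,4)@(5, 9): e=[13,15,-6] → ·
  covered (2 px):
    · · · · · · · · · ·
    · · · · · · · · · ·
    · · · █ · · · · · ·
    · · █ · · · · · · ·
    · · · · · · · · · ·
    · · · · · · · · · ·
    · · · · · · · · · ·
    · · · · · · · · · ·
    · · · · · · · · · ·

Result: [[4,2],[5,2],[3,3],[4,3],[5,3],[6,3],[7,3],[2,4],[3,4],[4,4],[5,4],[6,4],[7,4],[8,4]]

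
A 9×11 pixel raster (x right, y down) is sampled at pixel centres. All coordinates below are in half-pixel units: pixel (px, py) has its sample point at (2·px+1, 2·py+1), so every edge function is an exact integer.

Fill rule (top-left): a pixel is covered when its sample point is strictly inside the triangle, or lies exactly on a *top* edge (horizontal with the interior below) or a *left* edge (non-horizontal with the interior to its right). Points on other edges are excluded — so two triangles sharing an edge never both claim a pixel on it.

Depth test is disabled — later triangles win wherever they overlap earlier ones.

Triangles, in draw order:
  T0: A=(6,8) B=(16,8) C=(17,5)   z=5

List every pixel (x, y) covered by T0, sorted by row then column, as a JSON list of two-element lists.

T0:
  2·area = 30  (B↔C swapped to make it positive)
  edge (6, 8)→(17, 5): d=(11,-3) top-left  bias=+0
  edge (17, 5)→(16, 8): d=(-1,3) right/bottom  bias=-1
  edge (16, 8)→(6, 8): d=(-10,0) right/bottom  bias=-1
    (8,2)@(17, 5): e=[0,0,30] → ·  [on edge]
    (5,3)@(11, 7): e=[4,16,10] → #
    (6,3)@(13, 7): e=[10,10,10] → #
    (7,3)@(15, 7): e=[16,4,10] → #
    (8,3)@(17, 7): e=[22,-2,10] → ·
    (5,4)@(11, 9): e=[26,14,-10] → ·
    (6,4)@(13, 9): e=[32,8,-10] → ·
    (7,4)@(15, 9): e=[38,2,-10] → ·
    (7,5)@(15, 11): e=[60,0,-30] → ·  [on edge]
    (6,8)@(13, 17): e=[120,0,-90] → ·  [on edge]
  covered (3 px):
    · · · · · · · · ·
    · · · · · · · · ·
    · · · · · · · · ·
    · · · · · # # # ·
    · · · · · · · · ·
    · · · · · · · · ·
    · · · · · · · · ·
    · · · · · · · · ·
    · · · · · · · · ·
    · · · · · · · · ·
    · · · · · · · · ·

Answer: [[5,3],[6,3],[7,3]]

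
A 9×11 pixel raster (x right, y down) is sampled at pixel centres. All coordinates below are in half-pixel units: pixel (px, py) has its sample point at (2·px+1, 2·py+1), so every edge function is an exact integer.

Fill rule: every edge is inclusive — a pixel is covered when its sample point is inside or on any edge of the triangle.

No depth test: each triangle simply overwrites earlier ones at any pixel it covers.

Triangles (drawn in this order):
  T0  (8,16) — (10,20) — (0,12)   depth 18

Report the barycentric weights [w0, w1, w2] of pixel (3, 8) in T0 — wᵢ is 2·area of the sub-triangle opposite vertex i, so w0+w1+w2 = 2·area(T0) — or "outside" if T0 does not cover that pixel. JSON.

T0:
  2·area = 24
  edge (8, 16)→(10, 20): d=(2,4) inclusive
  edge (10, 20)→(0, 12): d=(-10,-8) inclusive
  edge (0, 12)→(8, 16): d=(8,4) inclusive
    (2,7)@(5, 15): e=[10,10,4] → █
    (3,7)@(7, 15): e=[2,26,-4] → ·
    (2,8)@(5, 17): e=[14,-10,20] → ·
    (3,8)@(7, 17): e=[6,6,12] → █
    (4,8)@(9, 17): e=[-2,22,4] → ·
    (3,9)@(7, 19): e=[10,-14,28] → ·
    (4,9)@(9, 19): e=[2,2,20] → █
    (5,9)@(11, 19): e=[-6,18,12] → ·
    (4,10)@(9, 21): e=[6,-18,36] → ·
  covered (3 px):
    · · · · · · · · ·
    · · · · · · · · ·
    · · · · · · · · ·
    · · · · · · · · ·
    · · · · · · · · ·
    · · · · · · · · ·
    · · · · · · · · ·
    · · █ · · · · · ·
    · · · █ · · · · ·
    · · · · █ · · · ·
    · · · · · · · · ·

Result: [6,12,6]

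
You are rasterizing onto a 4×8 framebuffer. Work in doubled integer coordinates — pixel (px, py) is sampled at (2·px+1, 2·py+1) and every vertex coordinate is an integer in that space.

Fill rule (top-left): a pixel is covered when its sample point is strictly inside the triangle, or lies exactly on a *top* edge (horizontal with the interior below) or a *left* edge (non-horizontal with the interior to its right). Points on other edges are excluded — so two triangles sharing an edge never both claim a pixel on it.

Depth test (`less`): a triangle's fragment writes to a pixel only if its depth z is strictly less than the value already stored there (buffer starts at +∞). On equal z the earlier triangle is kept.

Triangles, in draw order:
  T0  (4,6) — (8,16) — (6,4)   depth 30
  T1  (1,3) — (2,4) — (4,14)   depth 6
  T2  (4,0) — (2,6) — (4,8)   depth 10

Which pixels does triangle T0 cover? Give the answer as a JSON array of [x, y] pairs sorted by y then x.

T0:
  2·area = 28  (B↔C swapped to make it positive)
  edge (4, 6)→(6, 4): d=(2,-2) top-left  bias=+0
  edge (6, 4)→(8, 16): d=(2,12) right/bottom  bias=-1
  edge (8, 16)→(4, 6): d=(-4,-10) top-left  bias=+0
    (3,1)@(7, 3): e=[0,-14,42] → .  [on edge]
    (2,2)@(5, 5): e=[0,14,14] → X  [on edge]
    (3,2)@(7, 5): e=[4,-10,34] → .
    (1,3)@(3, 7): e=[0,42,-14] → .  [on edge]
    (2,3)@(5, 7): e=[4,18,6] → X
    (3,3)@(7, 7): e=[8,-6,26] → .
    (0,4)@(1, 9): e=[0,70,-42] → .  [on edge]
    (2,4)@(5, 9): e=[8,22,-2] → .
    (3,5)@(7, 11): e=[16,2,10] → X
    (3,6)@(7, 13): e=[20,6,2] → X
    (3,7)@(7, 15): e=[24,10,-6] → .
  covered (4 px):
    . . . .
    . . . .
    . . X .
    . . X .
    . . . .
    . . . X
    . . . X
    . . . .
T1:
  2·area = 8
  edge (1, 3)→(2, 4): d=(1,1) right/bottom  bias=-1
  edge (2, 4)→(4, 14): d=(2,10) right/bottom  bias=-1
  edge (4, 14)→(1, 3): d=(-3,-11) top-left  bias=+0
    (0,1)@(1, 3): e=[0,8,0] → .  [on edge]
    (1,2)@(3, 5): e=[0,-8,16] → .  [on edge]
    (2,3)@(5, 7): e=[0,-24,32] → .  [on edge]
    (1,4)@(3, 9): e=[4,0,4] → .  [on edge]
    (3,4)@(7, 9): e=[0,-40,48] → .  [on edge]
  covered (0 px):
    . . . .
    . . . .
    . . . .
    . . . .
    . . . .
    . . . .
    . . . .
    . . . .
T2:
  2·area = 16  (B↔C swapped to make it positive)
  edge (4, 0)→(4, 8): d=(0,8) right/bottom  bias=-1
  edge (4, 8)→(2, 6): d=(-2,-2) top-left  bias=+0
  edge (2, 6)→(4, 0): d=(2,-6) top-left  bias=+0
    (1,1)@(3, 3): e=[8,8,0] → X  [on edge]
    (2,1)@(5, 3): e=[-8,12,12] → .
    (0,2)@(1, 5): e=[24,0,-8] → .  [on edge]
    (1,2)@(3, 5): e=[8,4,4] → X
    (2,2)@(5, 5): e=[-8,8,16] → .
    (1,3)@(3, 7): e=[8,0,8] → X  [on edge]
    (2,3)@(5, 7): e=[-8,4,20] → .
    (0,4)@(1, 9): e=[24,-8,0] → .  [on edge]
    (1,4)@(3, 9): e=[8,-4,12] → .
    (2,4)@(5, 9): e=[-8,0,24] → .  [on edge]
    (3,5)@(7, 11): e=[-24,0,40] → .  [on edge]
  covered (3 px):
    . . . .
    . X . .
    . X . .
    . X . .
    . . . .
    . . . .
    . . . .
    . . . .

Final: [[2,2],[2,3],[3,5],[3,6]]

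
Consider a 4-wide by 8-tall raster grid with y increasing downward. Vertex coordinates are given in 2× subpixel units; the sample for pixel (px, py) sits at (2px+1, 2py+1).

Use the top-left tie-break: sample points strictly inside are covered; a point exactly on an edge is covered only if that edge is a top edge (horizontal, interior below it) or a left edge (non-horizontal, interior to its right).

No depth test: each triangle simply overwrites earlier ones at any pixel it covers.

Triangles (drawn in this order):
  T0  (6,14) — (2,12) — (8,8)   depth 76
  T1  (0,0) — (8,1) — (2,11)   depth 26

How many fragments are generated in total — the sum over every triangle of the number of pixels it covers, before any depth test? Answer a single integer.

T0:
  2·area = 28
  edge (6, 14)→(2, 12): d=(-4,-2) top-left  bias=+0
  edge (2, 12)→(8, 8): d=(6,-4) top-left  bias=+0
  edge (8, 8)→(6, 14): d=(-2,6) right/bottom  bias=-1
    (3,4)@(7, 9): e=[22,2,4] → █
    (2,5)@(5, 11): e=[10,6,12] → █
    (3,5)@(7, 11): e=[14,14,0] → ·  [on edge]
    (2,6)@(5, 13): e=[2,18,8] → █
    (3,6)@(7, 13): e=[6,26,-4] → ·
    (2,7)@(5, 15): e=[-6,30,4] → ·
  covered (3 px):
    · · · ·
    · · · ·
    · · · ·
    · · · ·
    · · · █
    · · █ ·
    · · █ ·
    · · · ·
T1:
  2·area = 86
  edge (0, 0)→(8, 1): d=(8,1) right/bottom  bias=-1
  edge (8, 1)→(2, 11): d=(-6,10) right/bottom  bias=-1
  edge (2, 11)→(0, 0): d=(-2,-11) top-left  bias=+0
    (0,0)@(1, 1): e=[7,70,9] → █
    (1,0)@(3, 1): e=[5,50,31] → █
    (2,0)@(5, 1): e=[3,30,53] → █
    (3,0)@(7, 1): e=[1,10,75] → █
    (0,1)@(1, 3): e=[23,58,5] → █
    (3,1)@(7, 3): e=[17,-2,71] → ·
    (0,2)@(1, 5): e=[39,46,1] → █
    (3,2)@(7, 5): e=[33,-14,67] → ·
    (0,3)@(1, 7): e=[55,34,-3] → ·
    (1,3)@(3, 7): e=[53,14,19] → █
    (2,3)@(5, 7): e=[51,-6,41] → ·
    (1,4)@(3, 9): e=[69,2,15] → █
  covered (12 px):
    █ █ █ █
    █ █ █ ·
    █ █ █ ·
    · █ · ·
    · █ · ·
    · · · ·
    · · · ·
    · · · ·

Result: 15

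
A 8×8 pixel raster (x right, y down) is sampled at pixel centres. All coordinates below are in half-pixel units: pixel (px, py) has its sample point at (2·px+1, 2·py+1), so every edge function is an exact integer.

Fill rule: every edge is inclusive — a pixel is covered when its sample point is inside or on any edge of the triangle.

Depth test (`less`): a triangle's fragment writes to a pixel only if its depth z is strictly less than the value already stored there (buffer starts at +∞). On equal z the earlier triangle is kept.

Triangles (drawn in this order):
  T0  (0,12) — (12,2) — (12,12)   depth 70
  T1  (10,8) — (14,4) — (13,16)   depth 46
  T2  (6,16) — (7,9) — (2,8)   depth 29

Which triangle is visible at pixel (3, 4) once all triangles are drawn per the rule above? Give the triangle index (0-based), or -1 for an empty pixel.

T0:
  2·area = 120
  edge (0, 12)→(12, 2): d=(12,-10) inclusive
  edge (12, 2)→(12, 12): d=(0,10) inclusive
  edge (12, 12)→(0, 12): d=(-12,0) inclusive
    (5,1)@(11, 3): e=[2,10,108] → #
    (6,1)@(13, 3): e=[22,-10,108] → ·
    (4,2)@(9, 5): e=[6,30,84] → #
    (6,2)@(13, 5): e=[46,-10,84] → ·
    (3,3)@(7, 7): e=[10,50,60] → #
    (6,3)@(13, 7): e=[70,-10,60] → ·
    (2,4)@(5, 9): e=[14,70,36] → #
    (6,4)@(13, 9): e=[94,-10,36] → ·
    (1,5)@(3, 11): e=[18,90,12] → #
    (6,5)@(13, 11): e=[118,-10,12] → ·
    (1,6)@(3, 13): e=[42,90,-12] → ·
    (2,6)@(5, 13): e=[62,70,-12] → ·
  covered (15 px):
    · · · · · · · ·
    · · · · · # · ·
    · · · · # # · ·
    · · · # # # · ·
    · · # # # # · ·
    · # # # # # · ·
    · · · · · · · ·
    · · · · · · · ·
T1:
  2·area = 44
  edge (10, 8)→(14, 4): d=(4,-4) inclusive
  edge (14, 4)→(13, 16): d=(-1,12) inclusive
  edge (13, 16)→(10, 8): d=(-3,-8) inclusive
    (7,1)@(15, 3): e=[0,-11,55] → ·  [on edge]
    (6,2)@(13, 5): e=[0,11,33] → #  [on edge]
    (7,2)@(15, 5): e=[8,-13,49] → ·
    (5,3)@(11, 7): e=[0,33,11] → #  [on edge]
    (7,3)@(15, 7): e=[16,-15,43] → ·
    (4,4)@(9, 9): e=[0,55,-11] → ·  [on edge]
    (5,4)@(11, 9): e=[8,31,5] → #
    (7,4)@(15, 9): e=[24,-17,37] → ·
    (3,5)@(7, 11): e=[0,77,-33] → ·  [on edge]
    (5,5)@(11, 11): e=[16,29,-1] → ·
    (6,5)@(13, 11): e=[24,5,15] → #
    (7,5)@(15, 11): e=[32,-19,31] → ·
    (2,6)@(5, 13): e=[0,99,-55] → ·  [on edge]
    (1,7)@(3, 15): e=[0,121,-77] → ·  [on edge]
  covered (8 px):
    · · · · · · · ·
    · · · · · · · ·
    · · · · · · # ·
    · · · · · # # ·
    · · · · · # # ·
    · · · · · · # ·
    · · · · · · # ·
    · · · · · · # ·
T2:
  2·area = 36  (B↔C swapped to make it positive)
  edge (6, 16)→(2, 8): d=(-4,-8) inclusive
  edge (2, 8)→(7, 9): d=(5,1) inclusive
  edge (7, 9)→(6, 16): d=(-1,7) inclusive
    (1,4)@(3, 9): e=[4,4,28] → #
    (2,4)@(5, 9): e=[20,2,14] → #
    (3,4)@(7, 9): e=[36,0,0] → #  [on edge]
    (4,4)@(9, 9): e=[52,-2,-14] → ·
    (1,5)@(3, 11): e=[-4,14,26] → ·
    (2,5)@(5, 11): e=[12,12,12] → #
    (3,5)@(7, 11): e=[28,10,-2] → ·
    (2,6)@(5, 13): e=[4,22,10] → #
    (3,6)@(7, 13): e=[20,20,-4] → ·
    (2,7)@(5, 15): e=[-4,32,8] → ·
  covered (5 px):
    · · · · · · · ·
    · · · · · · · ·
    · · · · · · · ·
    · · · · · · · ·
    · # # # · · · ·
    · · # · · · · ·
    · · # · · · · ·
    · · · · · · · ·

Z-buffer (winner per pixel, '.' = empty):
  . . . . . . . .
  . . . . . 0 . .
  . . . . 0 0 1 .
  . . . 0 0 1 1 .
  . 2 2 2 0 1 1 .
  . 0 2 0 0 0 1 .
  . . 2 . . . 1 .
  . . . . . . 1 .

Answer: 2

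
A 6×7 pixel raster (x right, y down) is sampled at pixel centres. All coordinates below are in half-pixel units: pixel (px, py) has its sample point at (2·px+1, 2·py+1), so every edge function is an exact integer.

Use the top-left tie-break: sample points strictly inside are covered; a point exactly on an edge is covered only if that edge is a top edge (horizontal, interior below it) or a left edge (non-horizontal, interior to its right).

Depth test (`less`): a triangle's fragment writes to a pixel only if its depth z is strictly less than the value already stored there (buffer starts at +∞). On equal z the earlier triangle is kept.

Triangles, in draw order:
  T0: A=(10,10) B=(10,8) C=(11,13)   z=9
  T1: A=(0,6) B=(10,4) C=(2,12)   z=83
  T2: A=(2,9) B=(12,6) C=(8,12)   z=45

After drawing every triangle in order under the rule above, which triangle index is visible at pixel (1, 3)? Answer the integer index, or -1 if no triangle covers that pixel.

T0:
  2·area = 2
  edge (10, 10)→(10, 8): d=(0,-2) top-left  bias=+0
  edge (10, 8)→(11, 13): d=(1,5) right/bottom  bias=-1
  edge (11, 13)→(10, 10): d=(-1,-3) top-left  bias=+0
    (3,0)@(7, 1): e=[-6,8,0] → ·  [on edge]
    (4,1)@(9, 3): e=[-2,0,4] → ·  [on edge]
    (4,3)@(9, 7): e=[-2,4,0] → ·  [on edge]
    (5,6)@(11, 13): e=[2,0,0] → ·  [on edge]
  covered (0 px):
    · · · · · ·
    · · · · · ·
    · · · · · ·
    · · · · · ·
    · · · · · ·
    · · · · · ·
    · · · · · ·
T1:
  2·area = 64
  edge (0, 6)→(10, 4): d=(10,-2) top-left  bias=+0
  edge (10, 4)→(2, 12): d=(-8,8) right/bottom  bias=-1
  edge (2, 12)→(0, 6): d=(-2,-6) top-left  bias=+0
    (5,1)@(11, 3): e=[-8,0,72] → ·  [on edge]
    (2,2)@(5, 5): e=[0,32,32] → #  [on edge]
    (3,2)@(7, 5): e=[4,16,44] → #
    (4,2)@(9, 5): e=[8,0,56] → ·  [on edge]
    (0,3)@(1, 7): e=[12,48,4] → #
    (1,3)@(3, 7): e=[16,32,16] → #
    (3,3)@(7, 7): e=[24,0,40] → ·  [on edge]
    (0,4)@(1, 9): e=[32,32,0] → #  [on edge]
    (2,4)@(5, 9): e=[40,0,24] → ·  [on edge]
    (0,5)@(1, 11): e=[52,16,-4] → ·
    (1,5)@(3, 11): e=[56,0,8] → ·  [on edge]
    (0,6)@(1, 13): e=[72,0,-8] → ·  [on edge]
  covered (7 px):
    · · · · · ·
    · · · · · ·
    · · # # · ·
    # # # · · ·
    # # · · · ·
    · · · · · ·
    · · · · · ·
T2:
  2·area = 48
  edge (2, 9)→(12, 6): d=(10,-3) top-left  bias=+0
  edge (12, 6)→(8, 12): d=(-4,6) right/bottom  bias=-1
  edge (8, 12)→(2, 9): d=(-6,-3) top-left  bias=+0
    (4,3)@(9, 7): e=[1,14,33] → #
    (5,3)@(11, 7): e=[7,2,39] → #
    (1,4)@(3, 9): e=[3,42,3] → #
    (2,4)@(5, 9): e=[9,30,9] → #
    (3,4)@(7, 9): e=[15,18,15] → #
    (5,4)@(11, 9): e=[27,-6,27] → ·
    (1,5)@(3, 11): e=[23,34,-9] → ·
    (2,5)@(5, 11): e=[29,22,-3] → ·
    (3,5)@(7, 11): e=[35,10,3] → #
    (4,5)@(9, 11): e=[41,-2,9] → ·
    (3,6)@(7, 13): e=[55,2,-9] → ·
  covered (7 px):
    · · · · · ·
    · · · · · ·
    · · · · · ·
    · · · · # #
    · # # # # ·
    · · · # · ·
    · · · · · ·

Z-buffer (winner per pixel, '.' = empty):
  . . . . . .
  . . . . . .
  . . 1 1 . .
  1 1 1 . 2 2
  1 2 2 2 2 .
  . . . 2 . .
  . . . . . .

Final: 1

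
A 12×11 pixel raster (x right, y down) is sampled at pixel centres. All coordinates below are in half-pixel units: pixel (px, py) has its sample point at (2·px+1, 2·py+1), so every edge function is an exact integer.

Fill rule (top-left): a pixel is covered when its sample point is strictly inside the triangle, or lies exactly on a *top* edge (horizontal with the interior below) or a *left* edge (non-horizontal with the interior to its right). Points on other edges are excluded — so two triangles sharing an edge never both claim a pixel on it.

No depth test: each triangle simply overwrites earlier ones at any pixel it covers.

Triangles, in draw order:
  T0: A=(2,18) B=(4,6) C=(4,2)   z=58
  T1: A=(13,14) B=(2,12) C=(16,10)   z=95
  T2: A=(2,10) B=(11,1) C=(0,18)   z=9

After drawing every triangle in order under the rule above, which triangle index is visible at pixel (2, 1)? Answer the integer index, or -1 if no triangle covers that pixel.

T0:
  2·area = 8  (B↔C swapped to make it positive)
  edge (2, 18)→(4, 2): d=(2,-16) top-left  bias=+0
  edge (4, 2)→(4, 6): d=(0,4) right/bottom  bias=-1
  edge (4, 6)→(2, 18): d=(-2,12) right/bottom  bias=-1
    (1,5)@(3, 11): e=[2,4,2] → X
    (2,5)@(5, 11): e=[34,-4,-22] → .
    (1,6)@(3, 13): e=[6,4,-2] → .
  covered (1 px):
    . . . . . . . . . . . .
    . . . . . . . . . . . .
    . . . . . . . . . . . .
    . . . . . . . . . . . .
    . . . . . . . . . . . .
    . X . . . . . . . . . .
    . . . . . . . . . . . .
    . . . . . . . . . . . .
    . . . . . . . . . . . .
    . . . . . . . . . . . .
    . . . . . . . . . . . .
T1:
  2·area = 50
  edge (13, 14)→(2, 12): d=(-11,-2) top-left  bias=+0
  edge (2, 12)→(16, 10): d=(14,-2) top-left  bias=+0
  edge (16, 10)→(13, 14): d=(-3,4) right/bottom  bias=-1
    (11,4)@(23, 9): e=[75,0,-25] → .  [on edge]
    (4,5)@(9, 11): e=[25,0,25] → X  [on edge]
    (5,5)@(11, 11): e=[29,4,17] → X
    (6,5)@(13, 11): e=[33,8,9] → X
    (7,5)@(15, 11): e=[37,12,1] → X
    (8,5)@(17, 11): e=[41,16,-7] → .
    (4,6)@(9, 13): e=[3,28,19] → X
    (7,6)@(15, 13): e=[15,40,-5] → .
    (4,7)@(9, 15): e=[-19,56,13] → .
    (5,7)@(11, 15): e=[-15,60,5] → .
    (6,7)@(13, 15): e=[-11,64,-3] → .
  covered (7 px):
    . . . . . . . . . . . .
    . . . . . . . . . . . .
    . . . . . . . . . . . .
    . . . . . . . . . . . .
    . . . . . . . . . . . .
    . . . . X X X X . . . .
    . . . . X X X . . . . .
    . . . . . . . . . . . .
    . . . . . . . . . . . .
    . . . . . . . . . . . .
    . . . . . . . . . . . .
T2:
  2·area = 54
  edge (2, 10)→(11, 1): d=(9,-9) top-left  bias=+0
  edge (11, 1)→(0, 18): d=(-11,17) right/bottom  bias=-1
  edge (0, 18)→(2, 10): d=(2,-8) top-left  bias=+0
    (5,0)@(11, 1): e=[0,0,54] → .  [on edge]
    (4,1)@(9, 3): e=[0,12,42] → X  [on edge]
    (5,1)@(11, 3): e=[18,-22,58] → .
    (3,2)@(7, 5): e=[0,24,30] → X  [on edge]
    (4,2)@(9, 5): e=[18,-10,46] → .
    (2,3)@(5, 7): e=[0,36,18] → X  [on edge]
    (4,3)@(9, 7): e=[36,-32,50] → .
    (1,4)@(3, 9): e=[0,48,6] → X  [on edge]
    (3,4)@(7, 9): e=[36,-20,38] → .
    (0,5)@(1, 11): e=[0,60,-6] → .  [on edge]
    (1,5)@(3, 11): e=[18,26,10] → X
    (2,5)@(5, 11): e=[36,-8,26] → .
  covered (9 px):
    . . . . . . . . . . . .
    . . . . X . . . . . . .
    . . . X . . . . . . . .
    . . X X . . . . . . . .
    . X X . . . . . . . . .
    . X . . . . . . . . . .
    . X . . . . . . . . . .
    X . . . . . . . . . . .
    . . . . . . . . . . . .
    . . . . . . . . . . . .
    . . . . . . . . . . . .

Z-buffer (winner per pixel, '.' = empty):
  . . . . . . . . . . . .
  . . . . 2 . . . . . . .
  . . . 2 . . . . . . . .
  . . 2 2 . . . . . . . .
  . 2 2 . . . . . . . . .
  . 2 . . 1 1 1 1 . . . .
  . 2 . . 1 1 1 . . . . .
  2 . . . . . . . . . . .
  . . . . . . . . . . . .
  . . . . . . . . . . . .
  . . . . . . . . . . . .

Answer: -1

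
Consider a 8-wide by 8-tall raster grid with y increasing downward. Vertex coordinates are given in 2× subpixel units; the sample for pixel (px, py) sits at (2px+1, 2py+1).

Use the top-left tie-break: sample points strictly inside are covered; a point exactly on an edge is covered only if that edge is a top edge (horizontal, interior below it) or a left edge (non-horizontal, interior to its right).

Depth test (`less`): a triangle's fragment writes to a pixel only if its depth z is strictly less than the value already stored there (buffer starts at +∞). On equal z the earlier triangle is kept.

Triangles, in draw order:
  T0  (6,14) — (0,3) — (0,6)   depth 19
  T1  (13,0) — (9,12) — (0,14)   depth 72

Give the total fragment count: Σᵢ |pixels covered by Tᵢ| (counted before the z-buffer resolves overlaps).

T0:
  2·area = 18  (B↔C swapped to make it positive)
  edge (6, 14)→(0, 6): d=(-6,-8) top-left  bias=+0
  edge (0, 6)→(0, 3): d=(0,-3) top-left  bias=+0
  edge (0, 3)→(6, 14): d=(6,11) right/bottom  bias=-1
    (0,2)@(1, 5): e=[14,3,1] → █
    (1,2)@(3, 5): e=[30,9,-21] → ·
    (0,3)@(1, 7): e=[2,3,13] → █
    (1,3)@(3, 7): e=[18,9,-9] → ·
    (0,4)@(1, 9): e=[-10,3,25] → ·
    (1,4)@(3, 9): e=[6,9,3] → █
    (2,4)@(5, 9): e=[22,15,-19] → ·
    (1,5)@(3, 11): e=[-6,9,15] → ·
  covered (3 px):
    · · · · · · · ·
    · · · · · · · ·
    █ · · · · · · ·
    █ · · · · · · ·
    · █ · · · · · ·
    · · · · · · · ·
    · · · · · · · ·
    · · · · · · · ·
T1:
  2·area = 100
  edge (13, 0)→(9, 12): d=(-4,12) right/bottom  bias=-1
  edge (9, 12)→(0, 14): d=(-9,2) right/bottom  bias=-1
  edge (0, 14)→(13, 0): d=(13,-14) top-left  bias=+0
    (5,1)@(11, 3): e=[12,77,11] → █
    (6,1)@(13, 3): e=[-12,73,39] → ·
    (4,2)@(9, 5): e=[28,63,9] → █
    (6,2)@(13, 5): e=[-20,55,65] → ·
    (3,3)@(7, 7): e=[44,49,7] → █
    (5,3)@(11, 7): e=[-4,41,63] → ·
    (2,4)@(5, 9): e=[60,35,5] → █
    (5,4)@(11, 9): e=[-12,23,89] → ·
    (1,5)@(3, 11): e=[76,21,3] → █
    (5,5)@(11, 11): e=[-20,5,115] → ·
    (0,6)@(1, 13): e=[92,7,1] → █
    (2,6)@(5, 13): e=[44,-1,57] → ·
  covered (14 px):
    · · · · · · · ·
    · · · · · █ · ·
    · · · · █ █ · ·
    · · · █ █ · · ·
    · · █ █ █ · · ·
    · █ █ █ █ · · ·
    █ █ · · · · · ·
    · · · · · · · ·

Answer: 17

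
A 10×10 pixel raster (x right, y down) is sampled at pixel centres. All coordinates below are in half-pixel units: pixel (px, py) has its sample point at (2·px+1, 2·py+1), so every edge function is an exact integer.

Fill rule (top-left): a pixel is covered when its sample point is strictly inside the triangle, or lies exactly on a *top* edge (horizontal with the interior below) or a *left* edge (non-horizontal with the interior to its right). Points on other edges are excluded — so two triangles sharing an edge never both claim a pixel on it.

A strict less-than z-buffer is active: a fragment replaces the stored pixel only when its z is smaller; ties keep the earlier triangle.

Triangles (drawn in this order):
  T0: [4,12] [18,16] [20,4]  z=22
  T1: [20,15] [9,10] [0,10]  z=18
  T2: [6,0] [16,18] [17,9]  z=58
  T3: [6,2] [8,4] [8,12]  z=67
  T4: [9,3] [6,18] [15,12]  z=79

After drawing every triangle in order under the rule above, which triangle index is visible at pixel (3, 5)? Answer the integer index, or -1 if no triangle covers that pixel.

T0:
  2·area = 176  (B↔C swapped to make it positive)
  edge (4, 12)→(20, 4): d=(16,-8) top-left  bias=+0
  edge (20, 4)→(18, 16): d=(-2,12) right/bottom  bias=-1
  edge (18, 16)→(4, 12): d=(-14,-4) top-left  bias=+0
    (9,2)@(19, 5): e=[8,10,158] → █
    (7,3)@(15, 7): e=[8,54,114] → █
    (8,3)@(17, 7): e=[24,30,122] → █
    (5,4)@(11, 9): e=[8,98,70] → █
    (6,4)@(13, 9): e=[24,74,78] → █
    (3,5)@(7, 11): e=[8,142,26] → █
    (4,5)@(9, 11): e=[24,118,34] → █
    (9,5)@(19, 11): e=[104,-2,74] → ·
    (3,6)@(7, 13): e=[40,138,-2] → ·
    (4,6)@(9, 13): e=[56,114,6] → █
    (9,6)@(19, 13): e=[136,-6,46] → ·
    (4,7)@(9, 15): e=[88,110,-22] → ·
  covered (22 px):
    · · · · · · · · · ·
    · · · · · · · · · ·
    · · · · · · · · · █
    · · · · · · · █ █ █
    · · · · · █ █ █ █ █
    · · · █ █ █ █ █ █ ·
    · · · · █ █ █ █ █ ·
    · · · · · · · █ █ ·
    · · · · · · · · · ·
    · · · · · · · · · ·
T1:
  2·area = 45  (B↔C swapped to make it positive)
  edge (20, 15)→(0, 10): d=(-20,-5) top-left  bias=+0
  edge (0, 10)→(9, 10): d=(9,0) top-left  bias=+0
  edge (9, 10)→(20, 15): d=(11,5) right/bottom  bias=-1
    (2,5)@(5, 11): e=[5,9,31] → █
    (3,5)@(7, 11): e=[15,9,21] → █
    (4,5)@(9, 11): e=[25,9,11] → █
    (5,5)@(11, 11): e=[35,9,1] → █
    (6,5)@(13, 11): e=[45,9,-9] → ·
    (2,6)@(5, 13): e=[-35,27,53] → ·
    (3,6)@(7, 13): e=[-25,27,43] → ·
    (4,6)@(9, 13): e=[-15,27,33] → ·
    (5,6)@(11, 13): e=[-5,27,23] → ·
    (6,6)@(13, 13): e=[5,27,13] → █
    (7,6)@(15, 13): e=[15,27,3] → █
    (8,6)@(17, 13): e=[25,27,-7] → ·
  covered (6 px):
    · · · · · · · · · ·
    · · · · · · · · · ·
    · · · · · · · · · ·
    · · · · · · · · · ·
    · · · · · · · · · ·
    · · █ █ █ █ · · · ·
    · · · · · · █ █ · ·
    · · · · · · · · · ·
    · · · · · · · · · ·
    · · · · · · · · · ·
T2:
  2·area = 108  (B↔C swapped to make it positive)
  edge (6, 0)→(17, 9): d=(11,9) right/bottom  bias=-1
  edge (17, 9)→(16, 18): d=(-1,9) right/bottom  bias=-1
  edge (16, 18)→(6, 0): d=(-10,-18) top-left  bias=+0
    (3,0)@(7, 1): e=[2,98,8] → █
    (4,0)@(9, 1): e=[-16,80,44] → ·
    (3,1)@(7, 3): e=[24,96,-12] → ·
    (4,1)@(9, 3): e=[6,78,24] → █
    (5,1)@(11, 3): e=[-12,60,60] → ·
    (4,2)@(9, 5): e=[28,76,4] → █
    (5,2)@(11, 5): e=[10,58,40] → █
    (6,2)@(13, 5): e=[-8,40,76] → ·
    (4,3)@(9, 7): e=[50,74,-16] → ·
    (5,3)@(11, 7): e=[32,56,20] → █
    (6,3)@(13, 7): e=[14,38,56] → █
    (7,3)@(15, 7): e=[-4,20,92] → ·
    (5,4)@(11, 9): e=[54,54,0] → █  [on edge]
    (8,4)@(17, 9): e=[0,0,108] → ·  [on edge]
  covered (13 px):
    · · · █ · · · · · ·
    · · · · █ · · · · ·
    · · · · █ █ · · · ·
    · · · · · █ █ · · ·
    · · · · · █ █ █ · ·
    · · · · · · █ █ · ·
    · · · · · · · █ · ·
    · · · · · · · █ · ·
    · · · · · · · · · ·
    · · · · · · · · · ·
T3:
  2·area = 16
  edge (6, 2)→(8, 4): d=(2,2) right/bottom  bias=-1
  edge (8, 4)→(8, 12): d=(0,8) right/bottom  bias=-1
  edge (8, 12)→(6, 2): d=(-2,-10) top-left  bias=+0
    (2,0)@(5, 1): e=[0,24,-8] → ·  [on edge]
    (3,1)@(7, 3): e=[0,8,8] → ·  [on edge]
    (3,2)@(7, 5): e=[4,8,4] → █
    (4,2)@(9, 5): e=[0,-8,24] → ·  [on edge]
    (3,3)@(7, 7): e=[8,8,0] → █  [on edge]
    (4,3)@(9, 7): e=[4,-8,20] → ·
    (5,3)@(11, 7): e=[0,-24,40] → ·  [on edge]
    (3,4)@(7, 9): e=[12,8,-4] → ·
    (6,4)@(13, 9): e=[0,-40,56] → ·  [on edge]
    (7,5)@(15, 11): e=[0,-56,72] → ·  [on edge]
    (8,6)@(17, 13): e=[0,-72,88] → ·  [on edge]
    (9,7)@(19, 15): e=[0,-88,104] → ·  [on edge]
    (4,8)@(9, 17): e=[24,-8,0] → ·  [on edge]
  covered (2 px):
    · · · · · · · · · ·
    · · · · · · · · · ·
    · · · █ · · · · · ·
    · · · █ · · · · · ·
    · · · · · · · · · ·
    · · · · · · · · · ·
    · · · · · · · · · ·
    · · · · · · · · · ·
    · · · · · · · · · ·
    · · · · · · · · · ·
T4:
  2·area = 117  (B↔C swapped to make it positive)
  edge (9, 3)→(15, 12): d=(6,9) right/bottom  bias=-1
  edge (15, 12)→(6, 18): d=(-9,6) right/bottom  bias=-1
  edge (6, 18)→(9, 3): d=(3,-15) top-left  bias=+0
    (4,1)@(9, 3): e=[0,117,0] → ·  [on edge]
    (4,2)@(9, 5): e=[12,99,6] → █
    (5,2)@(11, 5): e=[-6,87,36] → ·
    (4,3)@(9, 7): e=[24,81,12] → █
    (5,3)@(11, 7): e=[6,69,42] → █
    (6,3)@(13, 7): e=[-12,57,72] → ·
    (4,4)@(9, 9): e=[36,63,18] → █
    (6,4)@(13, 9): e=[0,39,78] → ·  [on edge]
    (4,5)@(9, 11): e=[48,45,24] → █
    (6,5)@(13, 11): e=[12,21,84] → █
    (7,5)@(15, 11): e=[-6,9,114] → ·
    (3,6)@(7, 13): e=[78,39,0] → █  [on edge]
    (8,7)@(17, 15): e=[0,-39,156] → ·  [on edge]
  covered (15 px):
    · · · · · · · · · ·
    · · · · · · · · · ·
    · · · · █ · · · · ·
    · · · · █ █ · · · ·
    · · · · █ █ · · · ·
    · · · · █ █ █ · · ·
    · · · █ █ █ █ · · ·
    · · · █ █ · · · · ·
    · · · █ · · · · · ·
    · · · · · · · · · ·

Z-buffer (winner per pixel, '.' = empty):
  . . . 2 . . . . . .
  . . . . 2 . . . . .
  . . . 3 2 2 . . . 0
  . . . 3 4 2 2 0 0 0
  . . . . 4 0 0 0 0 0
  . . 1 1 1 1 0 0 0 .
  . . . 4 0 0 1 1 0 .
  . . . 4 4 . . 0 0 .
  . . . 4 . . . . . .
  . . . . . . . . . .

Final: 1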